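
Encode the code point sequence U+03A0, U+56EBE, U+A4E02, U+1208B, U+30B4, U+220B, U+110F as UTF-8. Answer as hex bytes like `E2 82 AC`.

U+03A0: 2-byte form → CE A0.
U+56EBE: 4-byte form → F1 96 BA BE.
U+A4E02: 4-byte form → F2 A4 B8 82.
U+1208B: 4-byte form → F0 92 82 8B.
U+30B4: 3-byte form → E3 82 B4.
U+220B: 3-byte form → E2 88 8B.
U+110F: 3-byte form → E1 84 8F.
Concatenated (23 bytes): CE A0 F1 96 BA BE F2 A4 B8 82 F0 92 82 8B E3 82 B4 E2 88 8B E1 84 8F.

CE A0 F1 96 BA BE F2 A4 B8 82 F0 92 82 8B E3 82 B4 E2 88 8B E1 84 8F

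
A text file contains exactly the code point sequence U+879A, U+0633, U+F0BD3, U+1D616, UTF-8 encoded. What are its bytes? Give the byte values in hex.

U+879A: 3-byte form → E8 9E 9A.
U+0633: 2-byte form → D8 B3.
U+F0BD3: 4-byte form → F3 B0 AF 93.
U+1D616: 4-byte form → F0 9D 98 96.
Concatenated (13 bytes): E8 9E 9A D8 B3 F3 B0 AF 93 F0 9D 98 96.

E8 9E 9A D8 B3 F3 B0 AF 93 F0 9D 98 96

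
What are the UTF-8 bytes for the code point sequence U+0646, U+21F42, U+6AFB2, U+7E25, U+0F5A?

U+0646: 2-byte form → D9 86.
U+21F42: 4-byte form → F0 A1 BD 82.
U+6AFB2: 4-byte form → F1 AA BE B2.
U+7E25: 3-byte form → E7 B8 A5.
U+0F5A: 3-byte form → E0 BD 9A.
Concatenated (16 bytes): D9 86 F0 A1 BD 82 F1 AA BE B2 E7 B8 A5 E0 BD 9A.

D9 86 F0 A1 BD 82 F1 AA BE B2 E7 B8 A5 E0 BD 9A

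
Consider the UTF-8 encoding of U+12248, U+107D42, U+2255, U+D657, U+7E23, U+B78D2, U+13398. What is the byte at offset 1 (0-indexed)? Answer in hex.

U+12248 → 4-byte form F0 92 89 88 at offsets 0–3.
Offset 1 falls in char 1's range; it's byte 2 of F0 92 89 88 = 0x92.

0x92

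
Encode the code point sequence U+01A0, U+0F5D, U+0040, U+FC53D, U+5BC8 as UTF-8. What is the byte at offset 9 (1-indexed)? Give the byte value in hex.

1-indexed offset 9 is 0-indexed offset 8.
U+01A0 → 2-byte form C6 A0 at offsets 0–1.
U+0F5D → 3-byte form E0 BD 9D at offsets 2–4.
U+0040 → 1-byte form 40 at offsets 5–5.
U+FC53D → 4-byte form F3 BC 94 BD at offsets 6–9.
Offset 8 falls in char 4's range; it's byte 3 of F3 BC 94 BD = 0x94.

0x94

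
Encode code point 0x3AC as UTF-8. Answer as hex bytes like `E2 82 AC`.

CE AC

U+03AC = 0x3AC = 940 decimal. In range U+0080–U+07FF → 2-byte form: 110xxxxx 10xxxxxx.
Binary (11 bits): 01110101100.
Split 5+6: 01110 | 101100.
Byte 1: 11001110 = 0xCE.
Byte 2: 10101100 = 0xAC.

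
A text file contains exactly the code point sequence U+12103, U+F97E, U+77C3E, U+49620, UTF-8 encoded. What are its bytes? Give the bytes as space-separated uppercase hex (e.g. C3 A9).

U+12103: 4-byte form → F0 92 84 83.
U+F97E: 3-byte form → EF A5 BE.
U+77C3E: 4-byte form → F1 B7 B0 BE.
U+49620: 4-byte form → F1 89 98 A0.
Concatenated (15 bytes): F0 92 84 83 EF A5 BE F1 B7 B0 BE F1 89 98 A0.

F0 92 84 83 EF A5 BE F1 B7 B0 BE F1 89 98 A0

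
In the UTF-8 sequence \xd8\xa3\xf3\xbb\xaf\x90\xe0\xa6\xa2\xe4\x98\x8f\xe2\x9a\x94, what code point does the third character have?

U+09A2

Offset 0: leading byte 0xD8 = 11011000 → 2-byte char #1 = D8 A3.
Offset 2: leading byte 0xF3 = 11110011 → 4-byte char #2 = F3 BB AF 90.
Offset 6: leading byte 0xE0 = 11100000 → 3-byte char #3 = E0 A6 A2.
Leading byte 0xE0 = 11100000 matches 1110xxxx → 3-byte sequence.
Byte 1: 0xE0 = 11100000, payload 0000 (4 bits).
Byte 2: 0xA6 = 10100110 (10xxxxxx ✓), payload 100110.
Byte 3: 0xA2 = 10100010 (10xxxxxx ✓), payload 100010.
Concatenate: 0000100110100010 = 0x9A2 (16 bits → U+09A2).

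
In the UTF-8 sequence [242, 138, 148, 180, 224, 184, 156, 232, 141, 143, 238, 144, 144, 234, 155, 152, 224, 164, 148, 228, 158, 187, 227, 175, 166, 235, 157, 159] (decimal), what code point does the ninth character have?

U+B75F

Offset 0: leading byte 0xF2 = 11110010 → 4-byte char #1 = F2 8A 94 B4.
Offset 4: leading byte 0xE0 = 11100000 → 3-byte char #2 = E0 B8 9C.
Offset 7: leading byte 0xE8 = 11101000 → 3-byte char #3 = E8 8D 8F.
Offset 10: leading byte 0xEE = 11101110 → 3-byte char #4 = EE 90 90.
Offset 13: leading byte 0xEA = 11101010 → 3-byte char #5 = EA 9B 98.
Offset 16: leading byte 0xE0 = 11100000 → 3-byte char #6 = E0 A4 94.
Offset 19: leading byte 0xE4 = 11100100 → 3-byte char #7 = E4 9E BB.
Offset 22: leading byte 0xE3 = 11100011 → 3-byte char #8 = E3 AF A6.
Offset 25: leading byte 0xEB = 11101011 → 3-byte char #9 = EB 9D 9F.
Leading byte 0xEB = 11101011 matches 1110xxxx → 3-byte sequence.
Byte 1: 0xEB = 11101011, payload 1011 (4 bits).
Byte 2: 0x9D = 10011101 (10xxxxxx ✓), payload 011101.
Byte 3: 0x9F = 10011111 (10xxxxxx ✓), payload 011111.
Concatenate: 1011011101011111 = 0xB75F (16 bits → U+B75F).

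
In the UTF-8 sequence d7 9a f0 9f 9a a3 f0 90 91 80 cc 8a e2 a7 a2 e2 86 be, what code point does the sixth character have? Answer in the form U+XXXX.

U+21BE

Offset 0: leading byte 0xD7 = 11010111 → 2-byte char #1 = D7 9A.
Offset 2: leading byte 0xF0 = 11110000 → 4-byte char #2 = F0 9F 9A A3.
Offset 6: leading byte 0xF0 = 11110000 → 4-byte char #3 = F0 90 91 80.
Offset 10: leading byte 0xCC = 11001100 → 2-byte char #4 = CC 8A.
Offset 12: leading byte 0xE2 = 11100010 → 3-byte char #5 = E2 A7 A2.
Offset 15: leading byte 0xE2 = 11100010 → 3-byte char #6 = E2 86 BE.
Leading byte 0xE2 = 11100010 matches 1110xxxx → 3-byte sequence.
Byte 1: 0xE2 = 11100010, payload 0010 (4 bits).
Byte 2: 0x86 = 10000110 (10xxxxxx ✓), payload 000110.
Byte 3: 0xBE = 10111110 (10xxxxxx ✓), payload 111110.
Concatenate: 0010000110111110 = 0x21BE (16 bits → U+21BE).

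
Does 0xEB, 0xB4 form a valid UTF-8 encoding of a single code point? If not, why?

invalid (sequence truncated)

Leading byte 0xEB = 11101011 → 3-byte form, but only 2 bytes are present.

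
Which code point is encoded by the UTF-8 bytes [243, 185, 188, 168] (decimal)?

Leading byte 0xF3 = 11110011 matches 11110xxx → 4-byte sequence.
Byte 1: 0xF3 = 11110011, payload 011 (3 bits).
Byte 2: 0xB9 = 10111001 (10xxxxxx ✓), payload 111001.
Byte 3: 0xBC = 10111100 (10xxxxxx ✓), payload 111100.
Byte 4: 0xA8 = 10101000 (10xxxxxx ✓), payload 101000.
Concatenate: 011111001111100101000 = 0xF9F28 (21 bits → U+F9F28).

U+F9F28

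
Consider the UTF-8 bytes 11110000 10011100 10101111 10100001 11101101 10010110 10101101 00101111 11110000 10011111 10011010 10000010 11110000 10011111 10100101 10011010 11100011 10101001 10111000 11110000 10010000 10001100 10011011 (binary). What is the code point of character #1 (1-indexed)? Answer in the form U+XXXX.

Offset 0: leading byte 0xF0 = 11110000 → 4-byte char #1 = F0 9C AF A1.
Leading byte 0xF0 = 11110000 matches 11110xxx → 4-byte sequence.
Byte 1: 0xF0 = 11110000, payload 000 (3 bits).
Byte 2: 0x9C = 10011100 (10xxxxxx ✓), payload 011100.
Byte 3: 0xAF = 10101111 (10xxxxxx ✓), payload 101111.
Byte 4: 0xA1 = 10100001 (10xxxxxx ✓), payload 100001.
Concatenate: 000011100101111100001 = 0x1CBE1 (21 bits → U+1CBE1).

U+1CBE1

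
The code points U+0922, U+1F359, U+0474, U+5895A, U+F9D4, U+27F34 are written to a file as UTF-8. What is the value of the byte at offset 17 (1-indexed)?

1-indexed offset 17 is 0-indexed offset 16.
U+0922 → 3-byte form E0 A4 A2 at offsets 0–2.
U+1F359 → 4-byte form F0 9F 8D 99 at offsets 3–6.
U+0474 → 2-byte form D1 B4 at offsets 7–8.
U+5895A → 4-byte form F1 98 A5 9A at offsets 9–12.
U+F9D4 → 3-byte form EF A7 94 at offsets 13–15.
U+27F34 → 4-byte form F0 A7 BC B4 at offsets 16–19.
Offset 16 falls in char 6's range; it's byte 1 of F0 A7 BC B4 = 0xF0.

0xF0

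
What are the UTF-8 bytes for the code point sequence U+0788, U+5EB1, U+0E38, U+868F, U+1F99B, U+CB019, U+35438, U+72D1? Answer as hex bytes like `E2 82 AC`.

DE 88 E5 BA B1 E0 B8 B8 E8 9A 8F F0 9F A6 9B F3 8B 80 99 F0 B5 90 B8 E7 8B 91

U+0788: 2-byte form → DE 88.
U+5EB1: 3-byte form → E5 BA B1.
U+0E38: 3-byte form → E0 B8 B8.
U+868F: 3-byte form → E8 9A 8F.
U+1F99B: 4-byte form → F0 9F A6 9B.
U+CB019: 4-byte form → F3 8B 80 99.
U+35438: 4-byte form → F0 B5 90 B8.
U+72D1: 3-byte form → E7 8B 91.
Concatenated (26 bytes): DE 88 E5 BA B1 E0 B8 B8 E8 9A 8F F0 9F A6 9B F3 8B 80 99 F0 B5 90 B8 E7 8B 91.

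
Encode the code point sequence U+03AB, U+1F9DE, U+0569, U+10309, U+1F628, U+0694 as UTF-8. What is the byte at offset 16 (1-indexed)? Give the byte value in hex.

1-indexed offset 16 is 0-indexed offset 15.
U+03AB → 2-byte form CE AB at offsets 0–1.
U+1F9DE → 4-byte form F0 9F A7 9E at offsets 2–5.
U+0569 → 2-byte form D5 A9 at offsets 6–7.
U+10309 → 4-byte form F0 90 8C 89 at offsets 8–11.
U+1F628 → 4-byte form F0 9F 98 A8 at offsets 12–15.
Offset 15 falls in char 5's range; it's byte 4 of F0 9F 98 A8 = 0xA8.

0xA8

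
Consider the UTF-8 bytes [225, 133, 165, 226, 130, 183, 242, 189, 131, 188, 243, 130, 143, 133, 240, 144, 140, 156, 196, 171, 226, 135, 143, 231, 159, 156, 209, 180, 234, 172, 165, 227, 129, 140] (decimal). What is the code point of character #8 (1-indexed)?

Offset 0: leading byte 0xE1 = 11100001 → 3-byte char #1 = E1 85 A5.
Offset 3: leading byte 0xE2 = 11100010 → 3-byte char #2 = E2 82 B7.
Offset 6: leading byte 0xF2 = 11110010 → 4-byte char #3 = F2 BD 83 BC.
Offset 10: leading byte 0xF3 = 11110011 → 4-byte char #4 = F3 82 8F 85.
Offset 14: leading byte 0xF0 = 11110000 → 4-byte char #5 = F0 90 8C 9C.
Offset 18: leading byte 0xC4 = 11000100 → 2-byte char #6 = C4 AB.
Offset 20: leading byte 0xE2 = 11100010 → 3-byte char #7 = E2 87 8F.
Offset 23: leading byte 0xE7 = 11100111 → 3-byte char #8 = E7 9F 9C.
Leading byte 0xE7 = 11100111 matches 1110xxxx → 3-byte sequence.
Byte 1: 0xE7 = 11100111, payload 0111 (4 bits).
Byte 2: 0x9F = 10011111 (10xxxxxx ✓), payload 011111.
Byte 3: 0x9C = 10011100 (10xxxxxx ✓), payload 011100.
Concatenate: 0111011111011100 = 0x77DC (16 bits → U+77DC).

U+77DC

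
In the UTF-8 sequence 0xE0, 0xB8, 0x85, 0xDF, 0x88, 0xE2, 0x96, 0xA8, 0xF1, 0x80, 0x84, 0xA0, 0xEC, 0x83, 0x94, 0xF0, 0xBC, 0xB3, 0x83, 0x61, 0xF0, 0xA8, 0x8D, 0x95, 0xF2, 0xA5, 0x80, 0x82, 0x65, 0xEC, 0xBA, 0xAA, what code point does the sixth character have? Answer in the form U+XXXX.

Offset 0: leading byte 0xE0 = 11100000 → 3-byte char #1 = E0 B8 85.
Offset 3: leading byte 0xDF = 11011111 → 2-byte char #2 = DF 88.
Offset 5: leading byte 0xE2 = 11100010 → 3-byte char #3 = E2 96 A8.
Offset 8: leading byte 0xF1 = 11110001 → 4-byte char #4 = F1 80 84 A0.
Offset 12: leading byte 0xEC = 11101100 → 3-byte char #5 = EC 83 94.
Offset 15: leading byte 0xF0 = 11110000 → 4-byte char #6 = F0 BC B3 83.
Leading byte 0xF0 = 11110000 matches 11110xxx → 4-byte sequence.
Byte 1: 0xF0 = 11110000, payload 000 (3 bits).
Byte 2: 0xBC = 10111100 (10xxxxxx ✓), payload 111100.
Byte 3: 0xB3 = 10110011 (10xxxxxx ✓), payload 110011.
Byte 4: 0x83 = 10000011 (10xxxxxx ✓), payload 000011.
Concatenate: 000111100110011000011 = 0x3CCC3 (21 bits → U+3CCC3).

U+3CCC3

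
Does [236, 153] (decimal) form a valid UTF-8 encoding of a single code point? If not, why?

invalid (sequence truncated)

Leading byte 0xEC = 11101100 → 3-byte form, but only 2 bytes are present.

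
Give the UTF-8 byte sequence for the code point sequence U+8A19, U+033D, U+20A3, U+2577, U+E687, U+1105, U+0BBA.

U+8A19: 3-byte form → E8 A8 99.
U+033D: 2-byte form → CC BD.
U+20A3: 3-byte form → E2 82 A3.
U+2577: 3-byte form → E2 95 B7.
U+E687: 3-byte form → EE 9A 87.
U+1105: 3-byte form → E1 84 85.
U+0BBA: 3-byte form → E0 AE BA.
Concatenated (20 bytes): E8 A8 99 CC BD E2 82 A3 E2 95 B7 EE 9A 87 E1 84 85 E0 AE BA.

E8 A8 99 CC BD E2 82 A3 E2 95 B7 EE 9A 87 E1 84 85 E0 AE BA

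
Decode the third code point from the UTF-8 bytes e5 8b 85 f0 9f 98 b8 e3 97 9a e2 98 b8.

Offset 0: leading byte 0xE5 = 11100101 → 3-byte char #1 = E5 8B 85.
Offset 3: leading byte 0xF0 = 11110000 → 4-byte char #2 = F0 9F 98 B8.
Offset 7: leading byte 0xE3 = 11100011 → 3-byte char #3 = E3 97 9A.
Leading byte 0xE3 = 11100011 matches 1110xxxx → 3-byte sequence.
Byte 1: 0xE3 = 11100011, payload 0011 (4 bits).
Byte 2: 0x97 = 10010111 (10xxxxxx ✓), payload 010111.
Byte 3: 0x9A = 10011010 (10xxxxxx ✓), payload 011010.
Concatenate: 0011010111011010 = 0x35DA (16 bits → U+35DA).

U+35DA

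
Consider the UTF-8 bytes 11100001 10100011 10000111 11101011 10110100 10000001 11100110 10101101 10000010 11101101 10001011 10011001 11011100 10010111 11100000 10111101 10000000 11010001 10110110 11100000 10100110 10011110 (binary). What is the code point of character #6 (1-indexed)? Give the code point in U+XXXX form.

Offset 0: leading byte 0xE1 = 11100001 → 3-byte char #1 = E1 A3 87.
Offset 3: leading byte 0xEB = 11101011 → 3-byte char #2 = EB B4 81.
Offset 6: leading byte 0xE6 = 11100110 → 3-byte char #3 = E6 AD 82.
Offset 9: leading byte 0xED = 11101101 → 3-byte char #4 = ED 8B 99.
Offset 12: leading byte 0xDC = 11011100 → 2-byte char #5 = DC 97.
Offset 14: leading byte 0xE0 = 11100000 → 3-byte char #6 = E0 BD 80.
Leading byte 0xE0 = 11100000 matches 1110xxxx → 3-byte sequence.
Byte 1: 0xE0 = 11100000, payload 0000 (4 bits).
Byte 2: 0xBD = 10111101 (10xxxxxx ✓), payload 111101.
Byte 3: 0x80 = 10000000 (10xxxxxx ✓), payload 000000.
Concatenate: 0000111101000000 = 0xF40 (16 bits → U+0F40).

U+0F40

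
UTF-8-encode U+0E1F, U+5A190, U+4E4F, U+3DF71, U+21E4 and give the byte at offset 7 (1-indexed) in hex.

1-indexed offset 7 is 0-indexed offset 6.
U+0E1F → 3-byte form E0 B8 9F at offsets 0–2.
U+5A190 → 4-byte form F1 9A 86 90 at offsets 3–6.
Offset 6 falls in char 2's range; it's byte 4 of F1 9A 86 90 = 0x90.

0x90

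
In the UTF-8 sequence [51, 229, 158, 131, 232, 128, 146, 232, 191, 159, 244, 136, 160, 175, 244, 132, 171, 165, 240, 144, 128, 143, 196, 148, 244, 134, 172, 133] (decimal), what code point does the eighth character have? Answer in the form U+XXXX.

U+0114

Offset 0: leading byte 0x33 = 00110011 → 1-byte char #1 = 33.
Offset 1: leading byte 0xE5 = 11100101 → 3-byte char #2 = E5 9E 83.
Offset 4: leading byte 0xE8 = 11101000 → 3-byte char #3 = E8 80 92.
Offset 7: leading byte 0xE8 = 11101000 → 3-byte char #4 = E8 BF 9F.
Offset 10: leading byte 0xF4 = 11110100 → 4-byte char #5 = F4 88 A0 AF.
Offset 14: leading byte 0xF4 = 11110100 → 4-byte char #6 = F4 84 AB A5.
Offset 18: leading byte 0xF0 = 11110000 → 4-byte char #7 = F0 90 80 8F.
Offset 22: leading byte 0xC4 = 11000100 → 2-byte char #8 = C4 94.
Leading byte 0xC4 = 11000100 matches 110xxxxx → 2-byte sequence.
Byte 1: 0xC4 = 11000100, payload 00100 (5 bits).
Byte 2: 0x94 = 10010100 (10xxxxxx ✓), payload 010100.
Concatenate: 00100010100 = 0x114 (11 bits → U+0114).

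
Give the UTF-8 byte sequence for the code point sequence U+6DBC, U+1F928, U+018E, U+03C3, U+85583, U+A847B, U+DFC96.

U+6DBC: 3-byte form → E6 B6 BC.
U+1F928: 4-byte form → F0 9F A4 A8.
U+018E: 2-byte form → C6 8E.
U+03C3: 2-byte form → CF 83.
U+85583: 4-byte form → F2 85 96 83.
U+A847B: 4-byte form → F2 A8 91 BB.
U+DFC96: 4-byte form → F3 9F B2 96.
Concatenated (23 bytes): E6 B6 BC F0 9F A4 A8 C6 8E CF 83 F2 85 96 83 F2 A8 91 BB F3 9F B2 96.

E6 B6 BC F0 9F A4 A8 C6 8E CF 83 F2 85 96 83 F2 A8 91 BB F3 9F B2 96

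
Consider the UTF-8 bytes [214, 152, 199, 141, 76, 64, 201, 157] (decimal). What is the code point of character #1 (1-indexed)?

U+0598

Offset 0: leading byte 0xD6 = 11010110 → 2-byte char #1 = D6 98.
Leading byte 0xD6 = 11010110 matches 110xxxxx → 2-byte sequence.
Byte 1: 0xD6 = 11010110, payload 10110 (5 bits).
Byte 2: 0x98 = 10011000 (10xxxxxx ✓), payload 011000.
Concatenate: 10110011000 = 0x598 (11 bits → U+0598).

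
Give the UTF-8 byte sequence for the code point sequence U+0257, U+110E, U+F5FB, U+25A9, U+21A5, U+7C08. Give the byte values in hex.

C9 97 E1 84 8E EF 97 BB E2 96 A9 E2 86 A5 E7 B0 88

U+0257: 2-byte form → C9 97.
U+110E: 3-byte form → E1 84 8E.
U+F5FB: 3-byte form → EF 97 BB.
U+25A9: 3-byte form → E2 96 A9.
U+21A5: 3-byte form → E2 86 A5.
U+7C08: 3-byte form → E7 B0 88.
Concatenated (17 bytes): C9 97 E1 84 8E EF 97 BB E2 96 A9 E2 86 A5 E7 B0 88.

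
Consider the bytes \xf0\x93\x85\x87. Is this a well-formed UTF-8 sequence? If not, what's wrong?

valid

Leading byte 0xF0 = 11110000 → 4-byte form.
Continuation bytes 0x93=10010011, 0x85=10000101, 0x87=10000111 all match 10xxxxxx.
Decoded value 0x13147 is ≥ 0x10000 (shortest form) and not a surrogate.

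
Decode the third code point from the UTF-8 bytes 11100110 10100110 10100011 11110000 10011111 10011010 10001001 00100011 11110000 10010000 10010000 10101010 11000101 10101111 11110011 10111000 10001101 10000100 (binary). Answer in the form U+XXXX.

U+0023

Offset 0: leading byte 0xE6 = 11100110 → 3-byte char #1 = E6 A6 A3.
Offset 3: leading byte 0xF0 = 11110000 → 4-byte char #2 = F0 9F 9A 89.
Offset 7: leading byte 0x23 = 00100011 → 1-byte char #3 = 23.
Leading byte 0x23 = 00100011 matches 0xxxxxxx → 1-byte sequence.
Byte 1: 0x23 = 00100011, payload 0100011 (7 bits).
Concatenate: 0100011 = 0x23 (7 bits → U+0023).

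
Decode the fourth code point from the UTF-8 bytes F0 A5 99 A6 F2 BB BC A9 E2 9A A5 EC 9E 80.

U+C780

Offset 0: leading byte 0xF0 = 11110000 → 4-byte char #1 = F0 A5 99 A6.
Offset 4: leading byte 0xF2 = 11110010 → 4-byte char #2 = F2 BB BC A9.
Offset 8: leading byte 0xE2 = 11100010 → 3-byte char #3 = E2 9A A5.
Offset 11: leading byte 0xEC = 11101100 → 3-byte char #4 = EC 9E 80.
Leading byte 0xEC = 11101100 matches 1110xxxx → 3-byte sequence.
Byte 1: 0xEC = 11101100, payload 1100 (4 bits).
Byte 2: 0x9E = 10011110 (10xxxxxx ✓), payload 011110.
Byte 3: 0x80 = 10000000 (10xxxxxx ✓), payload 000000.
Concatenate: 1100011110000000 = 0xC780 (16 bits → U+C780).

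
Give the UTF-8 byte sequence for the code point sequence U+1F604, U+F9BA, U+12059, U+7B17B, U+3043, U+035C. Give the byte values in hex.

F0 9F 98 84 EF A6 BA F0 92 81 99 F1 BB 85 BB E3 81 83 CD 9C

U+1F604: 4-byte form → F0 9F 98 84.
U+F9BA: 3-byte form → EF A6 BA.
U+12059: 4-byte form → F0 92 81 99.
U+7B17B: 4-byte form → F1 BB 85 BB.
U+3043: 3-byte form → E3 81 83.
U+035C: 2-byte form → CD 9C.
Concatenated (20 bytes): F0 9F 98 84 EF A6 BA F0 92 81 99 F1 BB 85 BB E3 81 83 CD 9C.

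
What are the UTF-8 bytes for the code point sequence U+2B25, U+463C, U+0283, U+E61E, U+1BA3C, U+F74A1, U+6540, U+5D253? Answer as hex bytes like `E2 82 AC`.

E2 AC A5 E4 98 BC CA 83 EE 98 9E F0 9B A8 BC F3 B7 92 A1 E6 95 80 F1 9D 89 93

U+2B25: 3-byte form → E2 AC A5.
U+463C: 3-byte form → E4 98 BC.
U+0283: 2-byte form → CA 83.
U+E61E: 3-byte form → EE 98 9E.
U+1BA3C: 4-byte form → F0 9B A8 BC.
U+F74A1: 4-byte form → F3 B7 92 A1.
U+6540: 3-byte form → E6 95 80.
U+5D253: 4-byte form → F1 9D 89 93.
Concatenated (26 bytes): E2 AC A5 E4 98 BC CA 83 EE 98 9E F0 9B A8 BC F3 B7 92 A1 E6 95 80 F1 9D 89 93.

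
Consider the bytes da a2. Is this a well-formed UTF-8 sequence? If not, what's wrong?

valid

Leading byte 0xDA = 11011010 → 2-byte form.
Continuation bytes 0xA2=10100010 all match 10xxxxxx.
Decoded value 0x6A2 is ≥ 0x80 (shortest form) and not a surrogate.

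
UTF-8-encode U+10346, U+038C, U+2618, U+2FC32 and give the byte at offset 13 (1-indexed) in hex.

0xB2

1-indexed offset 13 is 0-indexed offset 12.
U+10346 → 4-byte form F0 90 8D 86 at offsets 0–3.
U+038C → 2-byte form CE 8C at offsets 4–5.
U+2618 → 3-byte form E2 98 98 at offsets 6–8.
U+2FC32 → 4-byte form F0 AF B0 B2 at offsets 9–12.
Offset 12 falls in char 4's range; it's byte 4 of F0 AF B0 B2 = 0xB2.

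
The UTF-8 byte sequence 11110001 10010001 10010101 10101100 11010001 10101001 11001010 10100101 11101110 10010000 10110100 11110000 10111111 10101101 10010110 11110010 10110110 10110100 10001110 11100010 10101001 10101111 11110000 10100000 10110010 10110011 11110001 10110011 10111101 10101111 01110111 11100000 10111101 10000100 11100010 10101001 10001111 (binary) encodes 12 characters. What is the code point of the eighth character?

U+20CB3

Offset 0: leading byte 0xF1 = 11110001 → 4-byte char #1 = F1 91 95 AC.
Offset 4: leading byte 0xD1 = 11010001 → 2-byte char #2 = D1 A9.
Offset 6: leading byte 0xCA = 11001010 → 2-byte char #3 = CA A5.
Offset 8: leading byte 0xEE = 11101110 → 3-byte char #4 = EE 90 B4.
Offset 11: leading byte 0xF0 = 11110000 → 4-byte char #5 = F0 BF AD 96.
Offset 15: leading byte 0xF2 = 11110010 → 4-byte char #6 = F2 B6 B4 8E.
Offset 19: leading byte 0xE2 = 11100010 → 3-byte char #7 = E2 A9 AF.
Offset 22: leading byte 0xF0 = 11110000 → 4-byte char #8 = F0 A0 B2 B3.
Leading byte 0xF0 = 11110000 matches 11110xxx → 4-byte sequence.
Byte 1: 0xF0 = 11110000, payload 000 (3 bits).
Byte 2: 0xA0 = 10100000 (10xxxxxx ✓), payload 100000.
Byte 3: 0xB2 = 10110010 (10xxxxxx ✓), payload 110010.
Byte 4: 0xB3 = 10110011 (10xxxxxx ✓), payload 110011.
Concatenate: 000100000110010110011 = 0x20CB3 (21 bits → U+20CB3).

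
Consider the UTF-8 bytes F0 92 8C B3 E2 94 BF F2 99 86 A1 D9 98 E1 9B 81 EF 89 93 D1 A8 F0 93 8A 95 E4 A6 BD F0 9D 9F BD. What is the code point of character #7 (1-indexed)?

Offset 0: leading byte 0xF0 = 11110000 → 4-byte char #1 = F0 92 8C B3.
Offset 4: leading byte 0xE2 = 11100010 → 3-byte char #2 = E2 94 BF.
Offset 7: leading byte 0xF2 = 11110010 → 4-byte char #3 = F2 99 86 A1.
Offset 11: leading byte 0xD9 = 11011001 → 2-byte char #4 = D9 98.
Offset 13: leading byte 0xE1 = 11100001 → 3-byte char #5 = E1 9B 81.
Offset 16: leading byte 0xEF = 11101111 → 3-byte char #6 = EF 89 93.
Offset 19: leading byte 0xD1 = 11010001 → 2-byte char #7 = D1 A8.
Leading byte 0xD1 = 11010001 matches 110xxxxx → 2-byte sequence.
Byte 1: 0xD1 = 11010001, payload 10001 (5 bits).
Byte 2: 0xA8 = 10101000 (10xxxxxx ✓), payload 101000.
Concatenate: 10001101000 = 0x468 (11 bits → U+0468).

U+0468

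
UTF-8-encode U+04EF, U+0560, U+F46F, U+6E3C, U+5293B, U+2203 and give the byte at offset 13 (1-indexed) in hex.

0xA4

1-indexed offset 13 is 0-indexed offset 12.
U+04EF → 2-byte form D3 AF at offsets 0–1.
U+0560 → 2-byte form D5 A0 at offsets 2–3.
U+F46F → 3-byte form EF 91 AF at offsets 4–6.
U+6E3C → 3-byte form E6 B8 BC at offsets 7–9.
U+5293B → 4-byte form F1 92 A4 BB at offsets 10–13.
Offset 12 falls in char 5's range; it's byte 3 of F1 92 A4 BB = 0xA4.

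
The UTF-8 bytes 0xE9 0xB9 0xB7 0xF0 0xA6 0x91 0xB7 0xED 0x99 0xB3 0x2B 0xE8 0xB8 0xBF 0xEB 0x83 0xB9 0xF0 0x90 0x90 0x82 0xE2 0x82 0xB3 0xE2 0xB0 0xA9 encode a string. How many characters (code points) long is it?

9

Byte at offset 0: 0xE9 = 11101001 → 3-byte char (#1). Advance 3.
Byte at offset 3: 0xF0 = 11110000 → 4-byte char (#2). Advance 4.
Byte at offset 7: 0xED = 11101101 → 3-byte char (#3). Advance 3.
Byte at offset 10: 0x2B = 00101011 → 1-byte char (#4). Advance 1.
Byte at offset 11: 0xE8 = 11101000 → 3-byte char (#5). Advance 3.
Byte at offset 14: 0xEB = 11101011 → 3-byte char (#6). Advance 3.
Byte at offset 17: 0xF0 = 11110000 → 4-byte char (#7). Advance 4.
Byte at offset 21: 0xE2 = 11100010 → 3-byte char (#8). Advance 3.
Byte at offset 24: 0xE2 = 11100010 → 3-byte char (#9). Advance 3.
Reached end at offset 27 after 9 code points.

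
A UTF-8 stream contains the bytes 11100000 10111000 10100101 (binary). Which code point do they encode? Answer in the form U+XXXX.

U+0E25

Leading byte 0xE0 = 11100000 matches 1110xxxx → 3-byte sequence.
Byte 1: 0xE0 = 11100000, payload 0000 (4 bits).
Byte 2: 0xB8 = 10111000 (10xxxxxx ✓), payload 111000.
Byte 3: 0xA5 = 10100101 (10xxxxxx ✓), payload 100101.
Concatenate: 0000111000100101 = 0xE25 (16 bits → U+0E25).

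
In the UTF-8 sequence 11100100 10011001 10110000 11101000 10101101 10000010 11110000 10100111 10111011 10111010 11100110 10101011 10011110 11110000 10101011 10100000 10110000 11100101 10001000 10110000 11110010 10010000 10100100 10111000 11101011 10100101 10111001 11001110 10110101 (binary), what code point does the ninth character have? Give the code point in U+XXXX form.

Offset 0: leading byte 0xE4 = 11100100 → 3-byte char #1 = E4 99 B0.
Offset 3: leading byte 0xE8 = 11101000 → 3-byte char #2 = E8 AD 82.
Offset 6: leading byte 0xF0 = 11110000 → 4-byte char #3 = F0 A7 BB BA.
Offset 10: leading byte 0xE6 = 11100110 → 3-byte char #4 = E6 AB 9E.
Offset 13: leading byte 0xF0 = 11110000 → 4-byte char #5 = F0 AB A0 B0.
Offset 17: leading byte 0xE5 = 11100101 → 3-byte char #6 = E5 88 B0.
Offset 20: leading byte 0xF2 = 11110010 → 4-byte char #7 = F2 90 A4 B8.
Offset 24: leading byte 0xEB = 11101011 → 3-byte char #8 = EB A5 B9.
Offset 27: leading byte 0xCE = 11001110 → 2-byte char #9 = CE B5.
Leading byte 0xCE = 11001110 matches 110xxxxx → 2-byte sequence.
Byte 1: 0xCE = 11001110, payload 01110 (5 bits).
Byte 2: 0xB5 = 10110101 (10xxxxxx ✓), payload 110101.
Concatenate: 01110110101 = 0x3B5 (11 bits → U+03B5).

U+03B5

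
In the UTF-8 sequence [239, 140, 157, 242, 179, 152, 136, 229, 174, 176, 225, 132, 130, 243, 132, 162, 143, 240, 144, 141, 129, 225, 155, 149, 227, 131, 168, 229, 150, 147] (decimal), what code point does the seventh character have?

U+16D5

Offset 0: leading byte 0xEF = 11101111 → 3-byte char #1 = EF 8C 9D.
Offset 3: leading byte 0xF2 = 11110010 → 4-byte char #2 = F2 B3 98 88.
Offset 7: leading byte 0xE5 = 11100101 → 3-byte char #3 = E5 AE B0.
Offset 10: leading byte 0xE1 = 11100001 → 3-byte char #4 = E1 84 82.
Offset 13: leading byte 0xF3 = 11110011 → 4-byte char #5 = F3 84 A2 8F.
Offset 17: leading byte 0xF0 = 11110000 → 4-byte char #6 = F0 90 8D 81.
Offset 21: leading byte 0xE1 = 11100001 → 3-byte char #7 = E1 9B 95.
Leading byte 0xE1 = 11100001 matches 1110xxxx → 3-byte sequence.
Byte 1: 0xE1 = 11100001, payload 0001 (4 bits).
Byte 2: 0x9B = 10011011 (10xxxxxx ✓), payload 011011.
Byte 3: 0x95 = 10010101 (10xxxxxx ✓), payload 010101.
Concatenate: 0001011011010101 = 0x16D5 (16 bits → U+16D5).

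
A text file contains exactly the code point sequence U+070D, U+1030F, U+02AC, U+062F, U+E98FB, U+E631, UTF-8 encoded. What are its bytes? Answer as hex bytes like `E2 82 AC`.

U+070D: 2-byte form → DC 8D.
U+1030F: 4-byte form → F0 90 8C 8F.
U+02AC: 2-byte form → CA AC.
U+062F: 2-byte form → D8 AF.
U+E98FB: 4-byte form → F3 A9 A3 BB.
U+E631: 3-byte form → EE 98 B1.
Concatenated (17 bytes): DC 8D F0 90 8C 8F CA AC D8 AF F3 A9 A3 BB EE 98 B1.

DC 8D F0 90 8C 8F CA AC D8 AF F3 A9 A3 BB EE 98 B1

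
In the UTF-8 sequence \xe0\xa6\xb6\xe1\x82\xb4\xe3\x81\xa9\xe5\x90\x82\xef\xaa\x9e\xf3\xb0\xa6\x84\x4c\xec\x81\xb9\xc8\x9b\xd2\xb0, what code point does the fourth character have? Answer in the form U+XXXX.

U+5402

Offset 0: leading byte 0xE0 = 11100000 → 3-byte char #1 = E0 A6 B6.
Offset 3: leading byte 0xE1 = 11100001 → 3-byte char #2 = E1 82 B4.
Offset 6: leading byte 0xE3 = 11100011 → 3-byte char #3 = E3 81 A9.
Offset 9: leading byte 0xE5 = 11100101 → 3-byte char #4 = E5 90 82.
Leading byte 0xE5 = 11100101 matches 1110xxxx → 3-byte sequence.
Byte 1: 0xE5 = 11100101, payload 0101 (4 bits).
Byte 2: 0x90 = 10010000 (10xxxxxx ✓), payload 010000.
Byte 3: 0x82 = 10000010 (10xxxxxx ✓), payload 000010.
Concatenate: 0101010000000010 = 0x5402 (16 bits → U+5402).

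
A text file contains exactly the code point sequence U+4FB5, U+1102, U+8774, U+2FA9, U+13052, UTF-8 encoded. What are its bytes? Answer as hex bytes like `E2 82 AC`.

E4 BE B5 E1 84 82 E8 9D B4 E2 BE A9 F0 93 81 92

U+4FB5: 3-byte form → E4 BE B5.
U+1102: 3-byte form → E1 84 82.
U+8774: 3-byte form → E8 9D B4.
U+2FA9: 3-byte form → E2 BE A9.
U+13052: 4-byte form → F0 93 81 92.
Concatenated (16 bytes): E4 BE B5 E1 84 82 E8 9D B4 E2 BE A9 F0 93 81 92.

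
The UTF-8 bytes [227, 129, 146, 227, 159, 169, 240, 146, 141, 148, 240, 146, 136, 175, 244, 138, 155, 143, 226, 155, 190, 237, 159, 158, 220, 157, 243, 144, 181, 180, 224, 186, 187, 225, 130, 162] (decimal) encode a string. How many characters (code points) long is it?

Byte at offset 0: 0xE3 = 11100011 → 3-byte char (#1). Advance 3.
Byte at offset 3: 0xE3 = 11100011 → 3-byte char (#2). Advance 3.
Byte at offset 6: 0xF0 = 11110000 → 4-byte char (#3). Advance 4.
Byte at offset 10: 0xF0 = 11110000 → 4-byte char (#4). Advance 4.
Byte at offset 14: 0xF4 = 11110100 → 4-byte char (#5). Advance 4.
Byte at offset 18: 0xE2 = 11100010 → 3-byte char (#6). Advance 3.
Byte at offset 21: 0xED = 11101101 → 3-byte char (#7). Advance 3.
Byte at offset 24: 0xDC = 11011100 → 2-byte char (#8). Advance 2.
Byte at offset 26: 0xF3 = 11110011 → 4-byte char (#9). Advance 4.
Byte at offset 30: 0xE0 = 11100000 → 3-byte char (#10). Advance 3.
Byte at offset 33: 0xE1 = 11100001 → 3-byte char (#11). Advance 3.
Reached end at offset 36 after 11 code points.

11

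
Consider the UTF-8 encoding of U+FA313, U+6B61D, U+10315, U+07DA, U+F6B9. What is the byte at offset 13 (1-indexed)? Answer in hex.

1-indexed offset 13 is 0-indexed offset 12.
U+FA313 → 4-byte form F3 BA 8C 93 at offsets 0–3.
U+6B61D → 4-byte form F1 AB 98 9D at offsets 4–7.
U+10315 → 4-byte form F0 90 8C 95 at offsets 8–11.
U+07DA → 2-byte form DF 9A at offsets 12–13.
Offset 12 falls in char 4's range; it's byte 1 of DF 9A = 0xDF.

0xDF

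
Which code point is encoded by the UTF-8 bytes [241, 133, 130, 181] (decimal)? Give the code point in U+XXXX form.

U+450B5

Leading byte 0xF1 = 11110001 matches 11110xxx → 4-byte sequence.
Byte 1: 0xF1 = 11110001, payload 001 (3 bits).
Byte 2: 0x85 = 10000101 (10xxxxxx ✓), payload 000101.
Byte 3: 0x82 = 10000010 (10xxxxxx ✓), payload 000010.
Byte 4: 0xB5 = 10110101 (10xxxxxx ✓), payload 110101.
Concatenate: 001000101000010110101 = 0x450B5 (21 bits → U+450B5).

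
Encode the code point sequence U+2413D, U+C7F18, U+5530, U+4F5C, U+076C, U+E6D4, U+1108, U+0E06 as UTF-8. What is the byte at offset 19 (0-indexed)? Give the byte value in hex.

U+2413D → 4-byte form F0 A4 84 BD at offsets 0–3.
U+C7F18 → 4-byte form F3 87 BC 98 at offsets 4–7.
U+5530 → 3-byte form E5 94 B0 at offsets 8–10.
U+4F5C → 3-byte form E4 BD 9C at offsets 11–13.
U+076C → 2-byte form DD AC at offsets 14–15.
U+E6D4 → 3-byte form EE 9B 94 at offsets 16–18.
U+1108 → 3-byte form E1 84 88 at offsets 19–21.
Offset 19 falls in char 7's range; it's byte 1 of E1 84 88 = 0xE1.

0xE1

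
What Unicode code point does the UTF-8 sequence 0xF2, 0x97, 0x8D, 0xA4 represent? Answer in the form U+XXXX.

U+97364

Leading byte 0xF2 = 11110010 matches 11110xxx → 4-byte sequence.
Byte 1: 0xF2 = 11110010, payload 010 (3 bits).
Byte 2: 0x97 = 10010111 (10xxxxxx ✓), payload 010111.
Byte 3: 0x8D = 10001101 (10xxxxxx ✓), payload 001101.
Byte 4: 0xA4 = 10100100 (10xxxxxx ✓), payload 100100.
Concatenate: 010010111001101100100 = 0x97364 (21 bits → U+97364).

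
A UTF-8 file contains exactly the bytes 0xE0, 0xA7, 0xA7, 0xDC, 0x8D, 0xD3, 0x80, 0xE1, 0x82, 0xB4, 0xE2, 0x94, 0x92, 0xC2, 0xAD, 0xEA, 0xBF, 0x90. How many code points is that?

7

Byte at offset 0: 0xE0 = 11100000 → 3-byte char (#1). Advance 3.
Byte at offset 3: 0xDC = 11011100 → 2-byte char (#2). Advance 2.
Byte at offset 5: 0xD3 = 11010011 → 2-byte char (#3). Advance 2.
Byte at offset 7: 0xE1 = 11100001 → 3-byte char (#4). Advance 3.
Byte at offset 10: 0xE2 = 11100010 → 3-byte char (#5). Advance 3.
Byte at offset 13: 0xC2 = 11000010 → 2-byte char (#6). Advance 2.
Byte at offset 15: 0xEA = 11101010 → 3-byte char (#7). Advance 3.
Reached end at offset 18 after 7 code points.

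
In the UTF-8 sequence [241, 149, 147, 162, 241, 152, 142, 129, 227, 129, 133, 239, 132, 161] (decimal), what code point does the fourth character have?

U+F121

Offset 0: leading byte 0xF1 = 11110001 → 4-byte char #1 = F1 95 93 A2.
Offset 4: leading byte 0xF1 = 11110001 → 4-byte char #2 = F1 98 8E 81.
Offset 8: leading byte 0xE3 = 11100011 → 3-byte char #3 = E3 81 85.
Offset 11: leading byte 0xEF = 11101111 → 3-byte char #4 = EF 84 A1.
Leading byte 0xEF = 11101111 matches 1110xxxx → 3-byte sequence.
Byte 1: 0xEF = 11101111, payload 1111 (4 bits).
Byte 2: 0x84 = 10000100 (10xxxxxx ✓), payload 000100.
Byte 3: 0xA1 = 10100001 (10xxxxxx ✓), payload 100001.
Concatenate: 1111000100100001 = 0xF121 (16 bits → U+F121).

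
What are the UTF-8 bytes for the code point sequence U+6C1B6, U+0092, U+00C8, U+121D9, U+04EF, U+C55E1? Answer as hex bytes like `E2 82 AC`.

U+6C1B6: 4-byte form → F1 AC 86 B6.
U+0092: 2-byte form → C2 92.
U+00C8: 2-byte form → C3 88.
U+121D9: 4-byte form → F0 92 87 99.
U+04EF: 2-byte form → D3 AF.
U+C55E1: 4-byte form → F3 85 97 A1.
Concatenated (18 bytes): F1 AC 86 B6 C2 92 C3 88 F0 92 87 99 D3 AF F3 85 97 A1.

F1 AC 86 B6 C2 92 C3 88 F0 92 87 99 D3 AF F3 85 97 A1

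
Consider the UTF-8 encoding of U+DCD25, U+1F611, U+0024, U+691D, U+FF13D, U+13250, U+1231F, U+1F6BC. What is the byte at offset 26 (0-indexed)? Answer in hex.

0x9A

U+DCD25 → 4-byte form F3 9C B4 A5 at offsets 0–3.
U+1F611 → 4-byte form F0 9F 98 91 at offsets 4–7.
U+0024 → 1-byte form 24 at offsets 8–8.
U+691D → 3-byte form E6 A4 9D at offsets 9–11.
U+FF13D → 4-byte form F3 BF 84 BD at offsets 12–15.
U+13250 → 4-byte form F0 93 89 90 at offsets 16–19.
U+1231F → 4-byte form F0 92 8C 9F at offsets 20–23.
U+1F6BC → 4-byte form F0 9F 9A BC at offsets 24–27.
Offset 26 falls in char 8's range; it's byte 3 of F0 9F 9A BC = 0x9A.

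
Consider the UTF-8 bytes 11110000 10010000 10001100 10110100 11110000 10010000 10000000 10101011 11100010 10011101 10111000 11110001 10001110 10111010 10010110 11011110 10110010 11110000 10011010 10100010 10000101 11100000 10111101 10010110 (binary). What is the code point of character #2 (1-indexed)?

Offset 0: leading byte 0xF0 = 11110000 → 4-byte char #1 = F0 90 8C B4.
Offset 4: leading byte 0xF0 = 11110000 → 4-byte char #2 = F0 90 80 AB.
Leading byte 0xF0 = 11110000 matches 11110xxx → 4-byte sequence.
Byte 1: 0xF0 = 11110000, payload 000 (3 bits).
Byte 2: 0x90 = 10010000 (10xxxxxx ✓), payload 010000.
Byte 3: 0x80 = 10000000 (10xxxxxx ✓), payload 000000.
Byte 4: 0xAB = 10101011 (10xxxxxx ✓), payload 101011.
Concatenate: 000010000000000101011 = 0x1002B (21 bits → U+1002B).

U+1002B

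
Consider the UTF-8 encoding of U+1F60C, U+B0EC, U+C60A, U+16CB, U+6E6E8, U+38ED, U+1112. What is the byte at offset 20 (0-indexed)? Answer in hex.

U+1F60C → 4-byte form F0 9F 98 8C at offsets 0–3.
U+B0EC → 3-byte form EB 83 AC at offsets 4–6.
U+C60A → 3-byte form EC 98 8A at offsets 7–9.
U+16CB → 3-byte form E1 9B 8B at offsets 10–12.
U+6E6E8 → 4-byte form F1 AE 9B A8 at offsets 13–16.
U+38ED → 3-byte form E3 A3 AD at offsets 17–19.
U+1112 → 3-byte form E1 84 92 at offsets 20–22.
Offset 20 falls in char 7's range; it's byte 1 of E1 84 92 = 0xE1.

0xE1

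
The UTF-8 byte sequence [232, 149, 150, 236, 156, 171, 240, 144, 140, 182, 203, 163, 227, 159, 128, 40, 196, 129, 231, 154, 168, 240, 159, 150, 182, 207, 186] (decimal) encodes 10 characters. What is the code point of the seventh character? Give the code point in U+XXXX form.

U+0101

Offset 0: leading byte 0xE8 = 11101000 → 3-byte char #1 = E8 95 96.
Offset 3: leading byte 0xEC = 11101100 → 3-byte char #2 = EC 9C AB.
Offset 6: leading byte 0xF0 = 11110000 → 4-byte char #3 = F0 90 8C B6.
Offset 10: leading byte 0xCB = 11001011 → 2-byte char #4 = CB A3.
Offset 12: leading byte 0xE3 = 11100011 → 3-byte char #5 = E3 9F 80.
Offset 15: leading byte 0x28 = 00101000 → 1-byte char #6 = 28.
Offset 16: leading byte 0xC4 = 11000100 → 2-byte char #7 = C4 81.
Leading byte 0xC4 = 11000100 matches 110xxxxx → 2-byte sequence.
Byte 1: 0xC4 = 11000100, payload 00100 (5 bits).
Byte 2: 0x81 = 10000001 (10xxxxxx ✓), payload 000001.
Concatenate: 00100000001 = 0x101 (11 bits → U+0101).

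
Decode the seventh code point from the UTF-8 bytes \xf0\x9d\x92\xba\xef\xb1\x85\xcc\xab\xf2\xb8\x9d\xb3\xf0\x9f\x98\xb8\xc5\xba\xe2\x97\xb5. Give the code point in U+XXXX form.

U+25F5

Offset 0: leading byte 0xF0 = 11110000 → 4-byte char #1 = F0 9D 92 BA.
Offset 4: leading byte 0xEF = 11101111 → 3-byte char #2 = EF B1 85.
Offset 7: leading byte 0xCC = 11001100 → 2-byte char #3 = CC AB.
Offset 9: leading byte 0xF2 = 11110010 → 4-byte char #4 = F2 B8 9D B3.
Offset 13: leading byte 0xF0 = 11110000 → 4-byte char #5 = F0 9F 98 B8.
Offset 17: leading byte 0xC5 = 11000101 → 2-byte char #6 = C5 BA.
Offset 19: leading byte 0xE2 = 11100010 → 3-byte char #7 = E2 97 B5.
Leading byte 0xE2 = 11100010 matches 1110xxxx → 3-byte sequence.
Byte 1: 0xE2 = 11100010, payload 0010 (4 bits).
Byte 2: 0x97 = 10010111 (10xxxxxx ✓), payload 010111.
Byte 3: 0xB5 = 10110101 (10xxxxxx ✓), payload 110101.
Concatenate: 0010010111110101 = 0x25F5 (16 bits → U+25F5).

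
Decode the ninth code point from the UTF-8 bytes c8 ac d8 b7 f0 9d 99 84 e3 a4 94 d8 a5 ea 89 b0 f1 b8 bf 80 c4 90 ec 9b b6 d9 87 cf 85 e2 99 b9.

Offset 0: leading byte 0xC8 = 11001000 → 2-byte char #1 = C8 AC.
Offset 2: leading byte 0xD8 = 11011000 → 2-byte char #2 = D8 B7.
Offset 4: leading byte 0xF0 = 11110000 → 4-byte char #3 = F0 9D 99 84.
Offset 8: leading byte 0xE3 = 11100011 → 3-byte char #4 = E3 A4 94.
Offset 11: leading byte 0xD8 = 11011000 → 2-byte char #5 = D8 A5.
Offset 13: leading byte 0xEA = 11101010 → 3-byte char #6 = EA 89 B0.
Offset 16: leading byte 0xF1 = 11110001 → 4-byte char #7 = F1 B8 BF 80.
Offset 20: leading byte 0xC4 = 11000100 → 2-byte char #8 = C4 90.
Offset 22: leading byte 0xEC = 11101100 → 3-byte char #9 = EC 9B B6.
Leading byte 0xEC = 11101100 matches 1110xxxx → 3-byte sequence.
Byte 1: 0xEC = 11101100, payload 1100 (4 bits).
Byte 2: 0x9B = 10011011 (10xxxxxx ✓), payload 011011.
Byte 3: 0xB6 = 10110110 (10xxxxxx ✓), payload 110110.
Concatenate: 1100011011110110 = 0xC6F6 (16 bits → U+C6F6).

U+C6F6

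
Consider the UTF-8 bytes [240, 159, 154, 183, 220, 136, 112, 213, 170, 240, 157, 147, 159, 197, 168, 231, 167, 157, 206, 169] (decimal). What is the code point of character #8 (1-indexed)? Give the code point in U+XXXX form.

Offset 0: leading byte 0xF0 = 11110000 → 4-byte char #1 = F0 9F 9A B7.
Offset 4: leading byte 0xDC = 11011100 → 2-byte char #2 = DC 88.
Offset 6: leading byte 0x70 = 01110000 → 1-byte char #3 = 70.
Offset 7: leading byte 0xD5 = 11010101 → 2-byte char #4 = D5 AA.
Offset 9: leading byte 0xF0 = 11110000 → 4-byte char #5 = F0 9D 93 9F.
Offset 13: leading byte 0xC5 = 11000101 → 2-byte char #6 = C5 A8.
Offset 15: leading byte 0xE7 = 11100111 → 3-byte char #7 = E7 A7 9D.
Offset 18: leading byte 0xCE = 11001110 → 2-byte char #8 = CE A9.
Leading byte 0xCE = 11001110 matches 110xxxxx → 2-byte sequence.
Byte 1: 0xCE = 11001110, payload 01110 (5 bits).
Byte 2: 0xA9 = 10101001 (10xxxxxx ✓), payload 101001.
Concatenate: 01110101001 = 0x3A9 (11 bits → U+03A9).

U+03A9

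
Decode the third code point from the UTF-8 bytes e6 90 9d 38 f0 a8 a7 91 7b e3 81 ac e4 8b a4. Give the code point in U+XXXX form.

U+289D1

Offset 0: leading byte 0xE6 = 11100110 → 3-byte char #1 = E6 90 9D.
Offset 3: leading byte 0x38 = 00111000 → 1-byte char #2 = 38.
Offset 4: leading byte 0xF0 = 11110000 → 4-byte char #3 = F0 A8 A7 91.
Leading byte 0xF0 = 11110000 matches 11110xxx → 4-byte sequence.
Byte 1: 0xF0 = 11110000, payload 000 (3 bits).
Byte 2: 0xA8 = 10101000 (10xxxxxx ✓), payload 101000.
Byte 3: 0xA7 = 10100111 (10xxxxxx ✓), payload 100111.
Byte 4: 0x91 = 10010001 (10xxxxxx ✓), payload 010001.
Concatenate: 000101000100111010001 = 0x289D1 (21 bits → U+289D1).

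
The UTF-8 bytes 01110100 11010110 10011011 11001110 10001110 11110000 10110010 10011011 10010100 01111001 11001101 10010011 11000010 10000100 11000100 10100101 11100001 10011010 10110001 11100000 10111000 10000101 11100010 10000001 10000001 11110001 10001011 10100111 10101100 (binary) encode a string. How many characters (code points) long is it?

12

Byte at offset 0: 0x74 = 01110100 → 1-byte char (#1). Advance 1.
Byte at offset 1: 0xD6 = 11010110 → 2-byte char (#2). Advance 2.
Byte at offset 3: 0xCE = 11001110 → 2-byte char (#3). Advance 2.
Byte at offset 5: 0xF0 = 11110000 → 4-byte char (#4). Advance 4.
Byte at offset 9: 0x79 = 01111001 → 1-byte char (#5). Advance 1.
Byte at offset 10: 0xCD = 11001101 → 2-byte char (#6). Advance 2.
Byte at offset 12: 0xC2 = 11000010 → 2-byte char (#7). Advance 2.
Byte at offset 14: 0xC4 = 11000100 → 2-byte char (#8). Advance 2.
Byte at offset 16: 0xE1 = 11100001 → 3-byte char (#9). Advance 3.
Byte at offset 19: 0xE0 = 11100000 → 3-byte char (#10). Advance 3.
Byte at offset 22: 0xE2 = 11100010 → 3-byte char (#11). Advance 3.
Byte at offset 25: 0xF1 = 11110001 → 4-byte char (#12). Advance 4.
Reached end at offset 29 after 12 code points.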